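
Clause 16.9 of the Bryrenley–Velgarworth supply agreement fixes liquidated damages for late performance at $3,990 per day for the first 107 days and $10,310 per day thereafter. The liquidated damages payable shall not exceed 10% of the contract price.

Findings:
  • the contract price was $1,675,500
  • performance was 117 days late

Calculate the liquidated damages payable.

$167,550

First 107 days: 107 × $3,990 = $426,930
Remaining days: (117 − 107) × $10,310 = $103,100
Accrued per-day damages: $426,930 + $103,100 = $530,030
Cap: 10% of $1,675,500 = $167,550
Cap at $167,550: $530,030 exceeds the cap → $167,550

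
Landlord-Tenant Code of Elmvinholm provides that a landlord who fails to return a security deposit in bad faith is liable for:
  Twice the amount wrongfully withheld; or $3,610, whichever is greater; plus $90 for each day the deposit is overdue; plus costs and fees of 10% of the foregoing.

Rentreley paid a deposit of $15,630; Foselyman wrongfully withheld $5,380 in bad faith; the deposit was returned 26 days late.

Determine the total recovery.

Recovery: $14,410

Doubled: 2 × $5,380 = $10,760
Minimum $3,610: $10,760 meets the minimum, no increase.
Late-return penalty: 26 × $90 = $2,340
Damages plus late penalty: $10,760 + $2,340 = $13,100
Costs and fees: 10% of $13,100 = $1,310
Total recovery: $13,100 + $1,310 = $14,410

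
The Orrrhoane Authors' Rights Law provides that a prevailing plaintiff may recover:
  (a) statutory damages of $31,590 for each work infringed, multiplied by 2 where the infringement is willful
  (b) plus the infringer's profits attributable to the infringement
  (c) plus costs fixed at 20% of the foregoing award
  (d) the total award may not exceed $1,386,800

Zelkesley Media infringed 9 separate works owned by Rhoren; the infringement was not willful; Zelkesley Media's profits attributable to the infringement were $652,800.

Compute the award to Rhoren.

$1,124,532

Statutory damages: 9 × $31,590 = $284,310
Infringement not willful: no ×2 enhancement.
Combined award: $284,310 + $652,800 = $937,110
Costs: 20% of $937,110 = $187,422
Award plus costs: $937,110 + $187,422 = $1,124,532
Cap at $1,386,800: $1,124,532 is within the cap, no reduction.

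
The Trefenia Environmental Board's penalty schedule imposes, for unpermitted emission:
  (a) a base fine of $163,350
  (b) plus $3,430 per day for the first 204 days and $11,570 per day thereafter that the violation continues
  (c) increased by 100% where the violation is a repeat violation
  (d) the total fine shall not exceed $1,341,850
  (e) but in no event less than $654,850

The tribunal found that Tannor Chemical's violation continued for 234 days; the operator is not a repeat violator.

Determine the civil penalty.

First 204 days: 204 × $3,430 = $699,720
Remaining days: (234 − 204) × $11,570 = $347,100
Per-day component: $699,720 + $347,100 = $1,046,820
Base plus per-day: $163,350 + $1,046,820 = $1,210,170
The operator is not a repeat violator: no 100% increase.
Cap at $1,341,850: $1,210,170 is within the cap, no reduction.
Minimum $654,850: $1,210,170 meets the minimum, no increase.

$1,210,170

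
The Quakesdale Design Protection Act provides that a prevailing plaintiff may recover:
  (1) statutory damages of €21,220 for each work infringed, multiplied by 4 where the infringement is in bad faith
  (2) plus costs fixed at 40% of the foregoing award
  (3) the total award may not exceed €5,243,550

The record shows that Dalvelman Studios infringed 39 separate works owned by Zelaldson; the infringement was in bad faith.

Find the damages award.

Statutory damages: 39 × €21,220 = €827,580
Multiplied by 4: 4 × €827,580 = €3,310,320
Costs: 40% of €3,310,320 = €1,324,128
Award plus costs: €3,310,320 + €1,324,128 = €4,634,448
Cap at €5,243,550: €4,634,448 is within the cap, no reduction.

€4,634,448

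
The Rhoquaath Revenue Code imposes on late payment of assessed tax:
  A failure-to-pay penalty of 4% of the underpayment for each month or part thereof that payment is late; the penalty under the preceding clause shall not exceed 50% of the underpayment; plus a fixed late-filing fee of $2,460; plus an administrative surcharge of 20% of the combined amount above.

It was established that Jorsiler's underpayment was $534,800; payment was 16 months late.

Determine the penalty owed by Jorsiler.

Penalty: $323,832

Accrued rate: 4% × 16 = 64%, capped at 50% → 50%
Failure-to-pay penalty: 50% of $534,800 = $267,400
Penalty before surcharge: $267,400 + $2,460 = $269,860
Administrative surcharge: 20% of $269,860 = $53,972
Total penalty: $269,860 + $53,972 = $323,832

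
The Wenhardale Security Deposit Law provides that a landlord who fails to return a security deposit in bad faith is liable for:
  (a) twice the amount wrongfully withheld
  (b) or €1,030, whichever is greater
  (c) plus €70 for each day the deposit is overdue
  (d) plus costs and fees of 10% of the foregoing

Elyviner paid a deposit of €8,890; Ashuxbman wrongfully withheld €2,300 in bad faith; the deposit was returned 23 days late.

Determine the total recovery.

€6,831

Doubled: 2 × €2,300 = €4,600
Minimum €1,030: €4,600 meets the minimum, no increase.
Late-return penalty: 23 × €70 = €1,610
Damages plus late penalty: €4,600 + €1,610 = €6,210
Costs and fees: 10% of €6,210 = €621
Total recovery: €6,210 + €621 = €6,831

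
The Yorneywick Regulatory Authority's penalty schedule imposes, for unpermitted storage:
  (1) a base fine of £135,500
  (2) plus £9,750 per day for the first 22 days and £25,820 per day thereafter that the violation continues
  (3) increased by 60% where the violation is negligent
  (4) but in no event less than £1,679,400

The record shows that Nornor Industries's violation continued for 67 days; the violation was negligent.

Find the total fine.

Civil penalty: £2,419,040

First 22 days: 22 × £9,750 = £214,500
Remaining days: (67 − 22) × £25,820 = £1,161,900
Per-day component: £214,500 + £1,161,900 = £1,376,400
Base plus per-day: £135,500 + £1,376,400 = £1,511,900
Enhancement: 60% of £1,511,900 = £907,140
Enhanced fine: £1,511,900 + £907,140 = £2,419,040
Minimum £1,679,400: £2,419,040 meets the minimum, no increase.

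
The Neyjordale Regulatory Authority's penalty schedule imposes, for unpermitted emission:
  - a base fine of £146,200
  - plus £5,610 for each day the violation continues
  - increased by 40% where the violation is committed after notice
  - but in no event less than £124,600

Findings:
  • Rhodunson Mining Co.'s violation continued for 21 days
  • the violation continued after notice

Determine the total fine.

Civil penalty: £369,614

Per-day component: 21 × £5,610 = £117,810
Base plus per-day: £146,200 + £117,810 = £264,010
Enhancement: 40% of £264,010 = £105,604
Enhanced fine: £264,010 + £105,604 = £369,614
Minimum £124,600: £369,614 meets the minimum, no increase.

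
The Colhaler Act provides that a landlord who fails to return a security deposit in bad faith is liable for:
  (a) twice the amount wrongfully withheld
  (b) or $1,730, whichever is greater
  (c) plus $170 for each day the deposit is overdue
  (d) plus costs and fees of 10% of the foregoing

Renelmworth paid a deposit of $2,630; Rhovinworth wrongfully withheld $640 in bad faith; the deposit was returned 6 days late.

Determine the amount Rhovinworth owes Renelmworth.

Recovery: $3,025

Doubled: 2 × $640 = $1,280
Minimum $1,730: $1,280 is below the minimum → $1,730
Late-return penalty: 6 × $170 = $1,020
Damages plus late penalty: $1,730 + $1,020 = $2,750
Costs and fees: 10% of $2,750 = $275
Total recovery: $2,750 + $275 = $3,025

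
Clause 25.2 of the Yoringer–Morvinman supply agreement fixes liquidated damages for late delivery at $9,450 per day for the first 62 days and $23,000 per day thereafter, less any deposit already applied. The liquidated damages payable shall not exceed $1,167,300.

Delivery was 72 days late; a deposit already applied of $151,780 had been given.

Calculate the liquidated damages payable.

$664,120

First 62 days: 62 × $9,450 = $585,900
Remaining days: (72 − 62) × $23,000 = $230,000
Accrued per-day damages: $585,900 + $230,000 = $815,900
Less deposit already applied: $815,900 − $151,780 = $664,120
Cap at $1,167,300: $664,120 is within the cap, no reduction.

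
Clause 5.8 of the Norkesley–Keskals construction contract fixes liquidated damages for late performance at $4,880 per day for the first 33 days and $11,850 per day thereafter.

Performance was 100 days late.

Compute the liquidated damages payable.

$954,990

First 33 days: 33 × $4,880 = $161,040
Remaining days: (100 − 33) × $11,850 = $793,950
Accrued per-day damages: $161,040 + $793,950 = $954,990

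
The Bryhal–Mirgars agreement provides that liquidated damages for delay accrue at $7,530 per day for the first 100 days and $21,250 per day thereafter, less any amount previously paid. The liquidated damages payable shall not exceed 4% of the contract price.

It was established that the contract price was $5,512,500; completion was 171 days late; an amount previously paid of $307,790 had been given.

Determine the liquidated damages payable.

Liquidated damages: $220,500

First 100 days: 100 × $7,530 = $753,000
Remaining days: (171 − 100) × $21,250 = $1,508,750
Accrued per-day damages: $753,000 + $1,508,750 = $2,261,750
Less amount previously paid: $2,261,750 − $307,790 = $1,953,960
Cap: 4% of $5,512,500 = $220,500
Cap at $220,500: $1,953,960 exceeds the cap → $220,500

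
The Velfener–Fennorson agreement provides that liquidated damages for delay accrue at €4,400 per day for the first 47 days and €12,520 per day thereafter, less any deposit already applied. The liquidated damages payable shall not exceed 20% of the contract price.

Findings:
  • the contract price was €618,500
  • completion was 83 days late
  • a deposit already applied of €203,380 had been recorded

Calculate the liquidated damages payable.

First 47 days: 47 × €4,400 = €206,800
Remaining days: (83 − 47) × €12,520 = €450,720
Accrued per-day damages: €206,800 + €450,720 = €657,520
Less deposit already applied: €657,520 − €203,380 = €454,140
Cap: 20% of €618,500 = €123,700
Cap at €123,700: €454,140 exceeds the cap → €123,700

€123,700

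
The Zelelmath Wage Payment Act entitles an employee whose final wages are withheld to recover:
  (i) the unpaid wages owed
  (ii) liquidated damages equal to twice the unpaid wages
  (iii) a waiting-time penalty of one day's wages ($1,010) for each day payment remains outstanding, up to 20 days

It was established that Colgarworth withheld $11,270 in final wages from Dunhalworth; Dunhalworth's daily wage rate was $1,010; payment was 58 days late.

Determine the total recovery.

Total award: $54,010

Doubled: 2 × $11,270 = $22,540
Penalty days: min(58, 20) = 20
Waiting-time penalty: 20 × $1,010 = $20,200
Total award: $11,270 + $22,540 + $20,200 = $54,010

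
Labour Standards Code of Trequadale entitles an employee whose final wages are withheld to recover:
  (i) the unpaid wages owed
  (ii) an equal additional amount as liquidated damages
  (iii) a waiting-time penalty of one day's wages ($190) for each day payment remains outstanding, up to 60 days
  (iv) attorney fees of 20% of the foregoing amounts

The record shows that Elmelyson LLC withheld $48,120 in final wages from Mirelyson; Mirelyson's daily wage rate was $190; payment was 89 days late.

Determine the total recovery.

$129,168

Liquidated damages (equal amount): $48,120
Penalty days: min(89, 60) = 60
Waiting-time penalty: 60 × $190 = $11,400
Subtotal: $48,120 + $48,120 + $11,400 = $107,640
Attorney fees: 20% of $107,640 = $21,528
Total award: $107,640 + $21,528 = $129,168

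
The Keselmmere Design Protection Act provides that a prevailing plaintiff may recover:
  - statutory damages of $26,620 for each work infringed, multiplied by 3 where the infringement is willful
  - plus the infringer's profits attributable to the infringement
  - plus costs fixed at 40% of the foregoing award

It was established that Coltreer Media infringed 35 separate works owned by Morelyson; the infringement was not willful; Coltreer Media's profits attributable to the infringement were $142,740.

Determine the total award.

$1,504,216

Statutory damages: 35 × $26,620 = $931,700
Infringement not willful: no ×3 enhancement.
Combined award: $931,700 + $142,740 = $1,074,440
Costs: 40% of $1,074,440 = $429,776
Award plus costs: $1,074,440 + $429,776 = $1,504,216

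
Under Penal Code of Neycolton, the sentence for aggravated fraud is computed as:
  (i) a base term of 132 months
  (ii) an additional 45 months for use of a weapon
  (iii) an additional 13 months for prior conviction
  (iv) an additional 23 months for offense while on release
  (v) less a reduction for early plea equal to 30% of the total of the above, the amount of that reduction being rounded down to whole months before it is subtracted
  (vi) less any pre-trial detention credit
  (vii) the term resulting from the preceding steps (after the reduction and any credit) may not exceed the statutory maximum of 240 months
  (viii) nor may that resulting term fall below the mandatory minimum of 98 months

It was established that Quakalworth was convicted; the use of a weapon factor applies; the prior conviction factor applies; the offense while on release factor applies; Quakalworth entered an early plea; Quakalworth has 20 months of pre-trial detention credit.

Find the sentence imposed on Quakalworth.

Use of a weapon enhancement: +45 months
Prior conviction enhancement: +13 months
Offense while on release enhancement: +23 months
Adjusted term: 132 months + 45 months + 13 months + 23 months = 213 months
Early plea reduction: 30% of 213 months = 63 months (rounded down)
After reduction: 213 − 63 = 150 months
Less pre-trial detention credit: 150 months − 20 months = 130 months
Cap at 240 months: 130 months is within the cap, no reduction.
Minimum 98 months: 130 months meets the minimum, no increase.

130 months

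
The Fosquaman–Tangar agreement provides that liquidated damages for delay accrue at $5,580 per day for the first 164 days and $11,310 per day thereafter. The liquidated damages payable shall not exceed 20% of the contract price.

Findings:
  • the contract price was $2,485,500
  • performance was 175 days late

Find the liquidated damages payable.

First 164 days: 164 × $5,580 = $915,120
Remaining days: (175 − 164) × $11,310 = $124,410
Accrued per-day damages: $915,120 + $124,410 = $1,039,530
Cap: 20% of $2,485,500 = $497,100
Cap at $497,100: $1,039,530 exceeds the cap → $497,100

$497,100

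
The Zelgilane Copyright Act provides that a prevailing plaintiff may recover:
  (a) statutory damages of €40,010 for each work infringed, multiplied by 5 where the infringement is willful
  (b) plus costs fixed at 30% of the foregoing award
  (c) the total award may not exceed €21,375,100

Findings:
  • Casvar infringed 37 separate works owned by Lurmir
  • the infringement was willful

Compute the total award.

€9,622,405

Statutory damages: 37 × €40,010 = €1,480,370
Multiplied by 5: 5 × €1,480,370 = €7,401,850
Costs: 30% of €7,401,850 = €2,220,555
Award plus costs: €7,401,850 + €2,220,555 = €9,622,405
Cap at €21,375,100: €9,622,405 is within the cap, no reduction.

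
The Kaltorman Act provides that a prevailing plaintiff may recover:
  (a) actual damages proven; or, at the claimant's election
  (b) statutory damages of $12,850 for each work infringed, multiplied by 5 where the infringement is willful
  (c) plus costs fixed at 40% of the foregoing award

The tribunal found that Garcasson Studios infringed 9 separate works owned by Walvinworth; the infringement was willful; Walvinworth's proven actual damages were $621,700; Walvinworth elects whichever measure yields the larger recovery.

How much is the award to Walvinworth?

Statutory damages: 9 × $12,850 = $115,650
Multiplied by 5: 5 × $115,650 = $578,250
Greater of actual damages ($621,700) or enhanced statutory damages ($578,250): $621,700
Costs: 40% of $621,700 = $248,680
Award plus costs: $621,700 + $248,680 = $870,380

$870,380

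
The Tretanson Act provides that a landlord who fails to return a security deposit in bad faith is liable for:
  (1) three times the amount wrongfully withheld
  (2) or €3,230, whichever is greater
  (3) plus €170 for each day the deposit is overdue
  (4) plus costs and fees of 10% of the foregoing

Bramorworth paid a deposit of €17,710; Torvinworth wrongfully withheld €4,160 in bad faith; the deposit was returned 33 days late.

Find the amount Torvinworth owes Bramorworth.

€19,899

Trebled: 3 × €4,160 = €12,480
Minimum €3,230: €12,480 meets the minimum, no increase.
Late-return penalty: 33 × €170 = €5,610
Damages plus late penalty: €12,480 + €5,610 = €18,090
Costs and fees: 10% of €18,090 = €1,809
Total recovery: €18,090 + €1,809 = €19,899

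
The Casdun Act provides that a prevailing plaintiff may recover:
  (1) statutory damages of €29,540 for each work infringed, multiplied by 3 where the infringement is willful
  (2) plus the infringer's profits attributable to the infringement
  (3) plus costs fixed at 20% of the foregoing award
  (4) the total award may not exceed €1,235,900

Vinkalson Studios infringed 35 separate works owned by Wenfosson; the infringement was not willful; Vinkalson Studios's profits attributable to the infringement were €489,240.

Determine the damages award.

€1,235,900

Statutory damages: 35 × €29,540 = €1,033,900
Infringement not willful: no ×3 enhancement.
Combined award: €1,033,900 + €489,240 = €1,523,140
Costs: 20% of €1,523,140 = €304,628
Award plus costs: €1,523,140 + €304,628 = €1,827,768
Cap at €1,235,900: €1,827,768 exceeds the cap → €1,235,900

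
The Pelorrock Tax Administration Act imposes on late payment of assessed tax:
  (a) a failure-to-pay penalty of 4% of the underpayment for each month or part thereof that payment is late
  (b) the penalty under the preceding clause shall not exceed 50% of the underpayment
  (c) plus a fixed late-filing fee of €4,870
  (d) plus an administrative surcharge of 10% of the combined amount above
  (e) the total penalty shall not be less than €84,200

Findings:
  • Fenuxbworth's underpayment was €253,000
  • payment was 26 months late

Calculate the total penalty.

Penalty: €144,507

Accrued rate: 4% × 26 = 104%, capped at 50% → 50%
Failure-to-pay penalty: 50% of €253,000 = €126,500
Penalty before surcharge: €126,500 + €4,870 = €131,370
Administrative surcharge: 10% of €131,370 = €13,137
Total penalty: €131,370 + €13,137 = €144,507
Minimum €84,200: €144,507 meets the minimum, no increase.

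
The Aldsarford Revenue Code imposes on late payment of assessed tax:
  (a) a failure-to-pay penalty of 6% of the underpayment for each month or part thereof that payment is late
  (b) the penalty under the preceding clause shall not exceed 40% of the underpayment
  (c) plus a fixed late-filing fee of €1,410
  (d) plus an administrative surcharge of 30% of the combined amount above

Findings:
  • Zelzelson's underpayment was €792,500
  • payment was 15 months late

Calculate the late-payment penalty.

Accrued rate: 6% × 15 = 90%, capped at 40% → 40%
Failure-to-pay penalty: 40% of €792,500 = €317,000
Penalty before surcharge: €317,000 + €1,410 = €318,410
Administrative surcharge: 30% of €318,410 = €95,523
Total penalty: €318,410 + €95,523 = €413,933

€413,933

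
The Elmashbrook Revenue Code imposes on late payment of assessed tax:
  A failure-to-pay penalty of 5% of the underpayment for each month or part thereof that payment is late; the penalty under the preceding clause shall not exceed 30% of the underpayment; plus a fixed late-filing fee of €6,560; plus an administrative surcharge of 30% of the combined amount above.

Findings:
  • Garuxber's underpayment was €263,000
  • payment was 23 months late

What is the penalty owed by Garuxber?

Accrued rate: 5% × 23 = 115%, capped at 30% → 30%
Failure-to-pay penalty: 30% of €263,000 = €78,900
Penalty before surcharge: €78,900 + €6,560 = €85,460
Administrative surcharge: 30% of €85,460 = €25,638
Total penalty: €85,460 + €25,638 = €111,098

€111,098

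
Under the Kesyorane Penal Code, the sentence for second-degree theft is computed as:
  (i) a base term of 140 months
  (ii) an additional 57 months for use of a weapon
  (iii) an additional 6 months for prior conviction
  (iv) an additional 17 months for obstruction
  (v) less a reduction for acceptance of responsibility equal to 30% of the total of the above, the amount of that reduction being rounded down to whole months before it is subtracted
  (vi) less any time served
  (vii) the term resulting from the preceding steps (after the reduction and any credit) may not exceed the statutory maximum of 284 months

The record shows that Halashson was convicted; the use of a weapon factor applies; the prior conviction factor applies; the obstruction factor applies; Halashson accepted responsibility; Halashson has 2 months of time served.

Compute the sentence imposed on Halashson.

152 months

Use of a weapon enhancement: +57 months
Prior conviction enhancement: +6 months
Obstruction enhancement: +17 months
Adjusted term: 140 months + 57 months + 6 months + 17 months = 220 months
Acceptance of responsibility reduction: 30% of 220 months = 66 months (rounded down)
After reduction: 220 − 66 = 154 months
Less time served: 154 months − 2 months = 152 months
Cap at 284 months: 152 months is within the cap, no reduction.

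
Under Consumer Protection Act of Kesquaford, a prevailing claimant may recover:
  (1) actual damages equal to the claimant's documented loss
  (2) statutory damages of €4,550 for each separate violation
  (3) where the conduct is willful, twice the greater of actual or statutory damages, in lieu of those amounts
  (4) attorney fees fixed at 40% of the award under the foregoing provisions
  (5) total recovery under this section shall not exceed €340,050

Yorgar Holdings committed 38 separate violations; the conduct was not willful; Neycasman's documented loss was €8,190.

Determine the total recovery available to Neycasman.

€253,526

Statutory damages: 38 × €4,550 = €172,900
Conduct not willful: the in-lieu enhancement does not apply.
Actual plus statutory damages: €8,190 + €172,900 = €181,090
Attorney fees: 40% of €181,090 = €72,436
Total before cap: €181,090 + €72,436 = €253,526
Cap at €340,050: €253,526 is within the cap, no reduction.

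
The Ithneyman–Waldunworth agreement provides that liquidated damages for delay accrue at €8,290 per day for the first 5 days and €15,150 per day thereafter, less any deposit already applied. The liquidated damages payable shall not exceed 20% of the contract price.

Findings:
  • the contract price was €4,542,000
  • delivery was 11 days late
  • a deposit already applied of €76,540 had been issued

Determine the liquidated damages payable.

First 5 days: 5 × €8,290 = €41,450
Remaining days: (11 − 5) × €15,150 = €90,900
Accrued per-day damages: €41,450 + €90,900 = €132,350
Less deposit already applied: €132,350 − €76,540 = €55,810
Cap: 20% of €4,542,000 = €908,400
Cap at €908,400: €55,810 is within the cap, no reduction.

€55,810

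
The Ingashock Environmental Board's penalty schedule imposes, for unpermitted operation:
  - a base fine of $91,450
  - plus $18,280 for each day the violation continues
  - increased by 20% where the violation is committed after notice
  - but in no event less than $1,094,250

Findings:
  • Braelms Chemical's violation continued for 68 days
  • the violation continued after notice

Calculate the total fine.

$1,601,388

Per-day component: 68 × $18,280 = $1,243,040
Base plus per-day: $91,450 + $1,243,040 = $1,334,490
Enhancement: 20% of $1,334,490 = $266,898
Enhanced fine: $1,334,490 + $266,898 = $1,601,388
Minimum $1,094,250: $1,601,388 meets the minimum, no increase.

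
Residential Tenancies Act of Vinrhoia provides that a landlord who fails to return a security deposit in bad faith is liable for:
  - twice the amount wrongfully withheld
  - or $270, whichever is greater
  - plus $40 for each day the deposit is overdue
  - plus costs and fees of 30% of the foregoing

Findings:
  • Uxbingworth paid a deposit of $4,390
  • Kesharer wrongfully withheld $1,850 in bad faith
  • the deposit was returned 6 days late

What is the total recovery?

Doubled: 2 × $1,850 = $3,700
Minimum $270: $3,700 meets the minimum, no increase.
Late-return penalty: 6 × $40 = $240
Damages plus late penalty: $3,700 + $240 = $3,940
Costs and fees: 30% of $3,940 = $1,182
Total recovery: $3,940 + $1,182 = $5,122

$5,122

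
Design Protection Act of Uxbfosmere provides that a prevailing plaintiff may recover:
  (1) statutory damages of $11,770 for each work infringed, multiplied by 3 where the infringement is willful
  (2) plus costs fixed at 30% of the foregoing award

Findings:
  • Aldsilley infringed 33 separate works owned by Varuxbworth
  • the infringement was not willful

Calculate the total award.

Statutory damages: 33 × $11,770 = $388,410
Infringement not willful: no ×3 enhancement.
Costs: 30% of $388,410 = $116,523
Award plus costs: $388,410 + $116,523 = $504,933

$504,933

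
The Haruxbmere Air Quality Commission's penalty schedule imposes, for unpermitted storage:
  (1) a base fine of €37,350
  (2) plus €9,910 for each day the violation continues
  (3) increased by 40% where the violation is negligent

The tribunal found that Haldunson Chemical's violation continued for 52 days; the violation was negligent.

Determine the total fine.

€773,738

Per-day component: 52 × €9,910 = €515,320
Base plus per-day: €37,350 + €515,320 = €552,670
Enhancement: 40% of €552,670 = €221,068
Enhanced fine: €552,670 + €221,068 = €773,738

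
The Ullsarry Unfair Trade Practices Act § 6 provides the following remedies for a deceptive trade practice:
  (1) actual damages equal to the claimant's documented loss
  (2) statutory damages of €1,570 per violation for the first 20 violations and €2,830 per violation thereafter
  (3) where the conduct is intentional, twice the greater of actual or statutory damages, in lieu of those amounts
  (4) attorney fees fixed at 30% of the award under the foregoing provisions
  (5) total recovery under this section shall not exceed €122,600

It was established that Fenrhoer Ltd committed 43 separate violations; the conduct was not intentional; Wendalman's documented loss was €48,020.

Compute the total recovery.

Total recovery: €122,600

First 20 violations: 20 × €1,570 = €31,400
Remaining violations: (43 − 20) × €2,830 = €65,090
Statutory damages: €31,400 + €65,090 = €96,490
Conduct not intentional: the in-lieu enhancement does not apply.
Actual plus statutory damages: €48,020 + €96,490 = €144,510
Attorney fees: 30% of €144,510 = €43,353
Total before cap: €144,510 + €43,353 = €187,863
Cap at €122,600: €187,863 exceeds the cap → €122,600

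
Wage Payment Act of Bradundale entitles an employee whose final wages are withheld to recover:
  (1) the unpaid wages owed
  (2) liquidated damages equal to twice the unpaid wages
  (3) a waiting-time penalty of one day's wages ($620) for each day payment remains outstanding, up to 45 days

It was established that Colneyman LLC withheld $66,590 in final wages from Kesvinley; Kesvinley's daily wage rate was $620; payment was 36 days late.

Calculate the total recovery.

$222,090

Doubled: 2 × $66,590 = $133,180
Penalty days: min(36, 45) = 36
Waiting-time penalty: 36 × $620 = $22,320
Total award: $66,590 + $133,180 + $22,320 = $222,090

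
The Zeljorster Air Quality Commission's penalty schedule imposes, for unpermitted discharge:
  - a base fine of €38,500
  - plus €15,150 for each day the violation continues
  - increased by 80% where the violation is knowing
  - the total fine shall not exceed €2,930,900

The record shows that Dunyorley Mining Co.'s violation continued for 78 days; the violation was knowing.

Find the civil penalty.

Per-day component: 78 × €15,150 = €1,181,700
Base plus per-day: €38,500 + €1,181,700 = €1,220,200
Enhancement: 80% of €1,220,200 = €976,160
Enhanced fine: €1,220,200 + €976,160 = €2,196,360
Cap at €2,930,900: €2,196,360 is within the cap, no reduction.

€2,196,360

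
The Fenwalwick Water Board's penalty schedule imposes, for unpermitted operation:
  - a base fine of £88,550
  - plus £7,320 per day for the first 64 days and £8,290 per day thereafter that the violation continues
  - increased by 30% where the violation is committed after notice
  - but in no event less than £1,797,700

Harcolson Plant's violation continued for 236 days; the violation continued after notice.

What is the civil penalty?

£2,577,783

First 64 days: 64 × £7,320 = £468,480
Remaining days: (236 − 64) × £8,290 = £1,425,880
Per-day component: £468,480 + £1,425,880 = £1,894,360
Base plus per-day: £88,550 + £1,894,360 = £1,982,910
Enhancement: 30% of £1,982,910 = £594,873
Enhanced fine: £1,982,910 + £594,873 = £2,577,783
Minimum £1,797,700: £2,577,783 meets the minimum, no increase.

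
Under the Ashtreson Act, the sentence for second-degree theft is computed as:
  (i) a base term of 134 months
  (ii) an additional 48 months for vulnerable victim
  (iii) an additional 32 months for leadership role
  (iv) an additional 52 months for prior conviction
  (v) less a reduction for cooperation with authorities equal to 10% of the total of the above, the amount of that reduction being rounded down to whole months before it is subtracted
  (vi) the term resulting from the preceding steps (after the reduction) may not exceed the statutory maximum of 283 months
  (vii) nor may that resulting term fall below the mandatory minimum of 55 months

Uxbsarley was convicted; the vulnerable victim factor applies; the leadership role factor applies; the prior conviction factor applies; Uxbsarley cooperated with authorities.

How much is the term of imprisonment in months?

Vulnerable victim enhancement: +48 months
Leadership role enhancement: +32 months
Prior conviction enhancement: +52 months
Adjusted term: 134 months + 48 months + 32 months + 52 months = 266 months
Cooperation with authorities reduction: 10% of 266 months = 26 months (rounded down)
After reduction: 266 − 26 = 240 months
Cap at 283 months: 240 months is within the cap, no reduction.
Minimum 55 months: 240 months meets the minimum, no increase.

240 months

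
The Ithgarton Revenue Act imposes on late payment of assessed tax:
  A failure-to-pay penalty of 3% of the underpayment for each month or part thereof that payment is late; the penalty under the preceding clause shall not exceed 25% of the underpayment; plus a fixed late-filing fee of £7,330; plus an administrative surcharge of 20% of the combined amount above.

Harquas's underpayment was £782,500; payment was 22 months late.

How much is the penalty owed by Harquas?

£243,546

Accrued rate: 3% × 22 = 66%, capped at 25% → 25%
Failure-to-pay penalty: 25% of £782,500 = £195,625
Penalty before surcharge: £195,625 + £7,330 = £202,955
Administrative surcharge: 20% of £202,955 = £40,591
Total penalty: £202,955 + £40,591 = £243,546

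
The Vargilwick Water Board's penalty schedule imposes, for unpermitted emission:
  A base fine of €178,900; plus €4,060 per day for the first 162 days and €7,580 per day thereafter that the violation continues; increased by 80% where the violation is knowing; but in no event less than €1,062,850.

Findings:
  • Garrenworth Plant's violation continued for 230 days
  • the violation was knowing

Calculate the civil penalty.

First 162 days: 162 × €4,060 = €657,720
Remaining days: (230 − 162) × €7,580 = €515,440
Per-day component: €657,720 + €515,440 = €1,173,160
Base plus per-day: €178,900 + €1,173,160 = €1,352,060
Enhancement: 80% of €1,352,060 = €1,081,648
Enhanced fine: €1,352,060 + €1,081,648 = €2,433,708
Minimum €1,062,850: €2,433,708 meets the minimum, no increase.

€2,433,708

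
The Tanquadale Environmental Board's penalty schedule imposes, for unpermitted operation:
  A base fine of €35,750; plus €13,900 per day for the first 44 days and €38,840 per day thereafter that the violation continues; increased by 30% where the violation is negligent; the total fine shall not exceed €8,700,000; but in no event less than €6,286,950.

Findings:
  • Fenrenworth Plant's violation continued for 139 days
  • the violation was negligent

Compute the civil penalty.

First 44 days: 44 × €13,900 = €611,600
Remaining days: (139 − 44) × €38,840 = €3,689,800
Per-day component: €611,600 + €3,689,800 = €4,301,400
Base plus per-day: €35,750 + €4,301,400 = €4,337,150
Enhancement: 30% of €4,337,150 = €1,301,145
Enhanced fine: €4,337,150 + €1,301,145 = €5,638,295
Cap at €8,700,000: €5,638,295 is within the cap, no reduction.
Minimum €6,286,950: €5,638,295 is below the minimum → €6,286,950

€6,286,950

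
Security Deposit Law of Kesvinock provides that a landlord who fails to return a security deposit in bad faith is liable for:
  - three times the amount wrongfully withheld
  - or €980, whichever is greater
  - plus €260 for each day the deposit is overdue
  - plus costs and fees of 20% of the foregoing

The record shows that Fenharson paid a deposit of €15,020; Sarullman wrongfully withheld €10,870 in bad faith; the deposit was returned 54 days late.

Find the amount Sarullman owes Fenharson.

Trebled: 3 × €10,870 = €32,610
Minimum €980: €32,610 meets the minimum, no increase.
Late-return penalty: 54 × €260 = €14,040
Damages plus late penalty: €32,610 + €14,040 = €46,650
Costs and fees: 20% of €46,650 = €9,330
Total recovery: €46,650 + €9,330 = €55,980

Recovery: €55,980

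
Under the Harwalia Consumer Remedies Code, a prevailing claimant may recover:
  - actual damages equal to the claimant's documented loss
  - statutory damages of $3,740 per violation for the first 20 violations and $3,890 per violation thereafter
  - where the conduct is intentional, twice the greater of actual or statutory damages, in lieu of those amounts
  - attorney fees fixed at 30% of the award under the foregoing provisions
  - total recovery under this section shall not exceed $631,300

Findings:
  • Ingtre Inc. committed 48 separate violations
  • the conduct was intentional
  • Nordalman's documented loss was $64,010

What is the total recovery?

First 20 violations: 20 × $3,740 = $74,800
Remaining violations: (48 − 20) × $3,890 = $108,920
Statutory damages: $74,800 + $108,920 = $183,720
Greater of actual damages ($64,010) or statutory damages ($183,720): $183,720
Doubled: 2 × $183,720 = $367,440
Attorney fees: 30% of $367,440 = $110,232
Total before cap: $367,440 + $110,232 = $477,672
Cap at $631,300: $477,672 is within the cap, no reduction.

$477,672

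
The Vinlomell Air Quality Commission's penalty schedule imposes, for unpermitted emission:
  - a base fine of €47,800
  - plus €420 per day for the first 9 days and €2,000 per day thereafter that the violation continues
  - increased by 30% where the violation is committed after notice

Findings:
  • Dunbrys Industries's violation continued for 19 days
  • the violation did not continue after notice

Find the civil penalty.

First 9 days: 9 × €420 = €3,780
Remaining days: (19 − 9) × €2,000 = €20,000
Per-day component: €3,780 + €20,000 = €23,780
Base plus per-day: €47,800 + €23,780 = €71,580
The violation did not continue after notice: no 30% increase.

€71,580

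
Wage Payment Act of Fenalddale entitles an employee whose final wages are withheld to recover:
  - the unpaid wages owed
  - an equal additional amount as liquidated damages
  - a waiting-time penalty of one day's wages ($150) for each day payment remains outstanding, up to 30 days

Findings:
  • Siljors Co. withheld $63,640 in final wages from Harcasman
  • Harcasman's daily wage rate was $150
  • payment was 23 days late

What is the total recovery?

$130,730

Liquidated damages (equal amount): $63,640
Penalty days: min(23, 30) = 23
Waiting-time penalty: 23 × $150 = $3,450
Total award: $63,640 + $63,640 + $3,450 = $130,730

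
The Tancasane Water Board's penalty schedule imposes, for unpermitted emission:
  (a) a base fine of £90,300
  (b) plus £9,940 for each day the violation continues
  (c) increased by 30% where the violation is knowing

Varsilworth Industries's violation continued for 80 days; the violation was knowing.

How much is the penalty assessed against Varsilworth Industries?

£1,151,150

Per-day component: 80 × £9,940 = £795,200
Base plus per-day: £90,300 + £795,200 = £885,500
Enhancement: 30% of £885,500 = £265,650
Enhanced fine: £885,500 + £265,650 = £1,151,150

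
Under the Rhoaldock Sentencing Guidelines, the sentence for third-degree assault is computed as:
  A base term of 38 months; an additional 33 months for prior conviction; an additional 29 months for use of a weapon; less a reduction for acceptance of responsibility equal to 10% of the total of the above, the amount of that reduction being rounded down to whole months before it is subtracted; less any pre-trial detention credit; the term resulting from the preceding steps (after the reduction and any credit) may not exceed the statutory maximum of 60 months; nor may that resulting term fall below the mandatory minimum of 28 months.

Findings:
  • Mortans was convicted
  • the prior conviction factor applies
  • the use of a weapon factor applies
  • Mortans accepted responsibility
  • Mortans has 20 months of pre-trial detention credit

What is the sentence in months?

Prior conviction enhancement: +33 months
Use of a weapon enhancement: +29 months
Adjusted term: 38 months + 33 months + 29 months = 100 months
Acceptance of responsibility reduction: 10% of 100 months = 10 months (rounded down)
After reduction: 100 − 10 = 90 months
Less pre-trial detention credit: 90 months − 20 months = 70 months
Cap at 60 months: 70 months exceeds the cap → 60 months
Minimum 28 months: 60 months meets the minimum, no increase.

60 months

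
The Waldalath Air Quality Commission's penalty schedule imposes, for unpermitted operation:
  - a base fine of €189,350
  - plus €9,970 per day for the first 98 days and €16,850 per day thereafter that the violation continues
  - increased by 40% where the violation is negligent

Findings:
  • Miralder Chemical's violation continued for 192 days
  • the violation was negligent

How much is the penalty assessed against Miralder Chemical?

€3,850,434

First 98 days: 98 × €9,970 = €977,060
Remaining days: (192 − 98) × €16,850 = €1,583,900
Per-day component: €977,060 + €1,583,900 = €2,560,960
Base plus per-day: €189,350 + €2,560,960 = €2,750,310
Enhancement: 40% of €2,750,310 = €1,100,124
Enhanced fine: €2,750,310 + €1,100,124 = €3,850,434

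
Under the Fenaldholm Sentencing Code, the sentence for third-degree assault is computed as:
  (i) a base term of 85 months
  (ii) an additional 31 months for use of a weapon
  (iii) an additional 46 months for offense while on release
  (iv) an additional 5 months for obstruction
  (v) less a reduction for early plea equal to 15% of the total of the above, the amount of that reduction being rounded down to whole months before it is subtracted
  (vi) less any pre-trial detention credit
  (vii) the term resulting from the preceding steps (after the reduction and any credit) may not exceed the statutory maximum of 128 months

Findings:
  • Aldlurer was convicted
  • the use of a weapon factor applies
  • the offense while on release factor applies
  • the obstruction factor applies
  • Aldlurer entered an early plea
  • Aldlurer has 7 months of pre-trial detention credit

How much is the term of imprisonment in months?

128 months

Use of a weapon enhancement: +31 months
Offense while on release enhancement: +46 months
Obstruction enhancement: +5 months
Adjusted term: 85 months + 31 months + 46 months + 5 months = 167 months
Early plea reduction: 15% of 167 months = 25 months (rounded down)
After reduction: 167 − 25 = 142 months
Less pre-trial detention credit: 142 months − 7 months = 135 months
Cap at 128 months: 135 months exceeds the cap → 128 months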